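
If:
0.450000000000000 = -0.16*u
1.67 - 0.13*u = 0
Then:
No Solution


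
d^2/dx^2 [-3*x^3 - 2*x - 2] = -18*x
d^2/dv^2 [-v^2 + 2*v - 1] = -2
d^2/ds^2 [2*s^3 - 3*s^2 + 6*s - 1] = 12*s - 6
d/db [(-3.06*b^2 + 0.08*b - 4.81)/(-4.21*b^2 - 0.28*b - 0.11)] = (1.1936*b^2 - 39.827*b - 1.3556)/(17.7241*b^4 + 2.3576*b^3 + 1.0046*b^2 + 0.0616*b + 0.0121)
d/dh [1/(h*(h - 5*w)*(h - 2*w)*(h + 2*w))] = (-4*h^3 + 15*h^2*w + 8*h*w^2 - 20*w^3)/(h^2*(h^6 - 10*h^5*w + 17*h^4*w^2 + 80*h^3*w^3 - 184*h^2*w^4 - 160*h*w^5 + 400*w^6))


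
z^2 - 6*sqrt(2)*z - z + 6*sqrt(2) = (z - 1)*(z - 6*sqrt(2))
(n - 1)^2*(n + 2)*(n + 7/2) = n^4 + 7*n^3/2 - 3*n^2 - 17*n/2 + 7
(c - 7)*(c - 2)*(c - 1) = c^3 - 10*c^2 + 23*c - 14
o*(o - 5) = o^2 - 5*o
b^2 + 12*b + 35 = (b + 5)*(b + 7)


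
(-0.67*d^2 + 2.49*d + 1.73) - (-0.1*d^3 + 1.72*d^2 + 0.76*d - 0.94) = 0.1*d^3 - 2.39*d^2 + 1.73*d + 2.67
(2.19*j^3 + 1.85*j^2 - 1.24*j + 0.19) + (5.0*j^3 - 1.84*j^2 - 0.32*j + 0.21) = 7.19*j^3 + 0.01*j^2 - 1.56*j + 0.4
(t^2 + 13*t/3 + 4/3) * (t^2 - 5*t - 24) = t^4 - 2*t^3/3 - 133*t^2/3 - 332*t/3 - 32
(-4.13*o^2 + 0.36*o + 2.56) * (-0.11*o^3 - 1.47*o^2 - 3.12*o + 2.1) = 0.4543*o^5 + 6.0315*o^4 + 12.0748*o^3 - 13.5594*o^2 - 7.2312*o + 5.376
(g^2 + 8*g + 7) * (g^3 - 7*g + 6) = g^5 + 8*g^4 - 50*g^2 - g + 42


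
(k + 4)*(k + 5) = k^2 + 9*k + 20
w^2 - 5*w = w*(w - 5)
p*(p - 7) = p^2 - 7*p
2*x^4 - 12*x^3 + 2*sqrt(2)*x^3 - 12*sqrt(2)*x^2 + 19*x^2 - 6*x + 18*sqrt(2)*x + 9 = (x - 3)^2*(sqrt(2)*x + 1)^2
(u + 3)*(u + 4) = u^2 + 7*u + 12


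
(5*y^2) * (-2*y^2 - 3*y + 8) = -10*y^4 - 15*y^3 + 40*y^2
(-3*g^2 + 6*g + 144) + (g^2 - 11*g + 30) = -2*g^2 - 5*g + 174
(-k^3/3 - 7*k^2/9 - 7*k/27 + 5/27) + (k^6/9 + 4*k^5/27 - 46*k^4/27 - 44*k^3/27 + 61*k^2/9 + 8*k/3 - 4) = k^6/9 + 4*k^5/27 - 46*k^4/27 - 53*k^3/27 + 6*k^2 + 65*k/27 - 103/27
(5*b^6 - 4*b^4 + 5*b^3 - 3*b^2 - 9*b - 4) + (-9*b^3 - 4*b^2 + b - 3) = 5*b^6 - 4*b^4 - 4*b^3 - 7*b^2 - 8*b - 7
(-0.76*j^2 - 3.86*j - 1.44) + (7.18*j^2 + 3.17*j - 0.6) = 6.42*j^2 - 0.69*j - 2.04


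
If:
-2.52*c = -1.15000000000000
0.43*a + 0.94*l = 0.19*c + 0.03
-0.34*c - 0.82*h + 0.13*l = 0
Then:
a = 0.27141011443337 - 2.18604651162791*l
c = 0.46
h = 0.158536585365854*l - 0.189217963608208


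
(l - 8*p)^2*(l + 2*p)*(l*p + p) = l^4*p - 14*l^3*p^2 + l^3*p + 32*l^2*p^3 - 14*l^2*p^2 + 128*l*p^4 + 32*l*p^3 + 128*p^4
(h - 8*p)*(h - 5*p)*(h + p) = h^3 - 12*h^2*p + 27*h*p^2 + 40*p^3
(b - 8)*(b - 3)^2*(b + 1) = b^4 - 13*b^3 + 43*b^2 - 15*b - 72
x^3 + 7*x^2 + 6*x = x*(x + 1)*(x + 6)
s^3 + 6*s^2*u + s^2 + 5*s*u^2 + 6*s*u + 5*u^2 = (s + 1)*(s + u)*(s + 5*u)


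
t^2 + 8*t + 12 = (t + 2)*(t + 6)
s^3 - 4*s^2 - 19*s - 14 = (s - 7)*(s + 1)*(s + 2)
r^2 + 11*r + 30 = (r + 5)*(r + 6)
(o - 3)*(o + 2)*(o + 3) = o^3 + 2*o^2 - 9*o - 18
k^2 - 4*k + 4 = (k - 2)^2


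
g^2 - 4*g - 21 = (g - 7)*(g + 3)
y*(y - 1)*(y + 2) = y^3 + y^2 - 2*y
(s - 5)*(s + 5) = s^2 - 25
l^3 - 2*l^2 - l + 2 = (l - 2)*(l - 1)*(l + 1)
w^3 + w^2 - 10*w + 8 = (w - 2)*(w - 1)*(w + 4)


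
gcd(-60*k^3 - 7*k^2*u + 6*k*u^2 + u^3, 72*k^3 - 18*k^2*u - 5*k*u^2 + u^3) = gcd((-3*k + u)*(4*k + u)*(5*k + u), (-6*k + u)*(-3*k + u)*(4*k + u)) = -12*k^2 + k*u + u^2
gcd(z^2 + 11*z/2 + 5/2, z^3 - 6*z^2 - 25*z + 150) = z + 5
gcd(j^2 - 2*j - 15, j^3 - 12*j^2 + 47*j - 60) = j - 5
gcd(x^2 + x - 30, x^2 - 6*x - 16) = 1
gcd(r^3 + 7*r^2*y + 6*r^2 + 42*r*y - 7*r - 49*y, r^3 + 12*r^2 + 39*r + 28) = r + 7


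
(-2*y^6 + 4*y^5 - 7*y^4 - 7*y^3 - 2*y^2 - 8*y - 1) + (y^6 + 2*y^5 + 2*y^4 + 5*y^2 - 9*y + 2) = -y^6 + 6*y^5 - 5*y^4 - 7*y^3 + 3*y^2 - 17*y + 1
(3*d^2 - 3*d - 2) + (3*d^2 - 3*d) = 6*d^2 - 6*d - 2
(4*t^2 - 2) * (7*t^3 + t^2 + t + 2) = 28*t^5 + 4*t^4 - 10*t^3 + 6*t^2 - 2*t - 4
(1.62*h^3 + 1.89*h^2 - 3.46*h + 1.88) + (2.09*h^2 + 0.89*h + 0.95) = 1.62*h^3 + 3.98*h^2 - 2.57*h + 2.83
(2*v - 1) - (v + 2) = v - 3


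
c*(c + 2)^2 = c^3 + 4*c^2 + 4*c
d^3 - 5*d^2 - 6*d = d*(d - 6)*(d + 1)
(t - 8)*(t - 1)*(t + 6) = t^3 - 3*t^2 - 46*t + 48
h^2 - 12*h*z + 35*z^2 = (h - 7*z)*(h - 5*z)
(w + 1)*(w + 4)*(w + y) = w^3 + w^2*y + 5*w^2 + 5*w*y + 4*w + 4*y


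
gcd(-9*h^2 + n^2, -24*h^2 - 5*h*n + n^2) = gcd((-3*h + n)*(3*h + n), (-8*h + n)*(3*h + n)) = 3*h + n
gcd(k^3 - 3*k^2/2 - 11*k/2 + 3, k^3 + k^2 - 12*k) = k - 3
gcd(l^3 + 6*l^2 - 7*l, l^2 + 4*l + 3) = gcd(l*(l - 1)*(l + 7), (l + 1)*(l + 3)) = 1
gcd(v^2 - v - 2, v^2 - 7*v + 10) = v - 2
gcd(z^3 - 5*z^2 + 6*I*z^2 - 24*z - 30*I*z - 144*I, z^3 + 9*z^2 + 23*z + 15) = z + 3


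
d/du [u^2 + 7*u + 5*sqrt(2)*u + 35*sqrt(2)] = 2*u + 7 + 5*sqrt(2)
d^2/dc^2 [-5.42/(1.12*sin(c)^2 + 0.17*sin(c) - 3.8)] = (27.195392*sin(c)^4 + 3.095904*sin(c)^3 + 51.63363*sin(c)^2 - 2.690488*sin(c) - 46.448316)/(1.12*sin(c)^2 + 0.17*sin(c) - 3.8)^3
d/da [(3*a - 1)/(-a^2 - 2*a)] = (3*a^2 - 2*a - 2)/(a^2*(a^2 + 4*a + 4))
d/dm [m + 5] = 1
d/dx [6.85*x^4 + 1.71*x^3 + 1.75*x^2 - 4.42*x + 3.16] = 27.4*x^3 + 5.13*x^2 + 3.5*x - 4.42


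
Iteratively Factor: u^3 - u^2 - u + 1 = (u - 1)*(u^2 - 1) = (u - 1)*(u + 1)*(u - 1)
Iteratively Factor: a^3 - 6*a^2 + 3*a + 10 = (a - 2)*(a^2 - 4*a - 5) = (a - 2)*(a + 1)*(a - 5)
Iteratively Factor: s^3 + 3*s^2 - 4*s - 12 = (s + 3)*(s^2 - 4) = (s + 2)*(s + 3)*(s - 2)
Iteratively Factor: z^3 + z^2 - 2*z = (z)*(z^2 + z - 2) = z*(z - 1)*(z + 2)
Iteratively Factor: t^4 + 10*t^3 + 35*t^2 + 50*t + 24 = (t + 3)*(t^3 + 7*t^2 + 14*t + 8) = (t + 2)*(t + 3)*(t^2 + 5*t + 4) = (t + 2)*(t + 3)*(t + 4)*(t + 1)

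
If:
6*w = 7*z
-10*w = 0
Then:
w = 0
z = 0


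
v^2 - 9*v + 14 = (v - 7)*(v - 2)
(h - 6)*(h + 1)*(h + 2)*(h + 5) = h^4 + 2*h^3 - 31*h^2 - 92*h - 60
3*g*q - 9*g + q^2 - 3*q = (3*g + q)*(q - 3)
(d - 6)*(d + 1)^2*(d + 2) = d^4 - 2*d^3 - 19*d^2 - 28*d - 12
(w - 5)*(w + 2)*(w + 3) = w^3 - 19*w - 30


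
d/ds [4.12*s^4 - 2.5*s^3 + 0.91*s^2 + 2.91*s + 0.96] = 16.48*s^3 - 7.5*s^2 + 1.82*s + 2.91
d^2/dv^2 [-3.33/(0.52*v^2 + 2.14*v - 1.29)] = (1.800864*v^2 + 7.411248*v - 3.33*(1.04*v + 2.14)*(2.08*v + 4.28) - 4.467528)/(0.52*v^2 + 2.14*v - 1.29)^3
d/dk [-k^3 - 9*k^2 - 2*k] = -3*k^2 - 18*k - 2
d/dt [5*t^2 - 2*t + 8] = 10*t - 2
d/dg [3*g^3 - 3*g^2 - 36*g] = 9*g^2 - 6*g - 36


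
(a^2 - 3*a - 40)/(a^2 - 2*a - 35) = (a - 8)/(a - 7)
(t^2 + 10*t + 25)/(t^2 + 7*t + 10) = (t + 5)/(t + 2)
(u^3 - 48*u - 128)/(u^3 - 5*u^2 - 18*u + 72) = (u^2 - 4*u - 32)/(u^2 - 9*u + 18)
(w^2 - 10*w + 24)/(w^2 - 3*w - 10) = (-w^2 + 10*w - 24)/(-w^2 + 3*w + 10)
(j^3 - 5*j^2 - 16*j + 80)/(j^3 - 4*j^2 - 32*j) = (j^2 - 9*j + 20)/(j*(j - 8))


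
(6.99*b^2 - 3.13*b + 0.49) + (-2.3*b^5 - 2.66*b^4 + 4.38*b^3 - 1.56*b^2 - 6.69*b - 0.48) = -2.3*b^5 - 2.66*b^4 + 4.38*b^3 + 5.43*b^2 - 9.82*b + 0.01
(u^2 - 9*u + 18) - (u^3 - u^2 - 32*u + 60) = -u^3 + 2*u^2 + 23*u - 42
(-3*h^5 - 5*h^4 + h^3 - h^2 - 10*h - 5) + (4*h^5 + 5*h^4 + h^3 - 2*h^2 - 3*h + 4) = h^5 + 2*h^3 - 3*h^2 - 13*h - 1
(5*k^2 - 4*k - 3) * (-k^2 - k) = -5*k^4 - k^3 + 7*k^2 + 3*k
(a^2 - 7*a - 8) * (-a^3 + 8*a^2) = -a^5 + 15*a^4 - 48*a^3 - 64*a^2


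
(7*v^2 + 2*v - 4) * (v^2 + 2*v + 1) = 7*v^4 + 16*v^3 + 7*v^2 - 6*v - 4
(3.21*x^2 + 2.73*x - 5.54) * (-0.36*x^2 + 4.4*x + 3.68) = -1.1556*x^4 + 13.1412*x^3 + 25.8192*x^2 - 14.3296*x - 20.3872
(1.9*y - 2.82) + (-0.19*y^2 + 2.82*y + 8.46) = -0.19*y^2 + 4.72*y + 5.64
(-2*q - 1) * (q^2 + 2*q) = -2*q^3 - 5*q^2 - 2*q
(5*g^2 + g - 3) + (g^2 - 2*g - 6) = 6*g^2 - g - 9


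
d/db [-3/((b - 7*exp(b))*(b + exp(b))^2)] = 3*((1 - 7*exp(b))*(b + exp(b)) + 2*(b - 7*exp(b))*(exp(b) + 1))/((b - 7*exp(b))^2*(b + exp(b))^3)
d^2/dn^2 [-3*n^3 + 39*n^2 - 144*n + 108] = 78 - 18*n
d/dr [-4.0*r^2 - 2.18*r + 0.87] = -8.0*r - 2.18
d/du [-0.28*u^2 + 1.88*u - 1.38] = 1.88 - 0.56*u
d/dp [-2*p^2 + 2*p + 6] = 2 - 4*p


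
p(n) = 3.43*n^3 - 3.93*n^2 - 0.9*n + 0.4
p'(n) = 10.29*n^2 - 7.86*n - 0.9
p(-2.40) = -67.49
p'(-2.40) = 77.23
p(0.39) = -0.35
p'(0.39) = -2.40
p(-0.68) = -1.88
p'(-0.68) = 9.20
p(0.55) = -0.71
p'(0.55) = -2.11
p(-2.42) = -69.05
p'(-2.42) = 78.38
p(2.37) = 21.85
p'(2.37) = 38.27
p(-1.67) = -25.03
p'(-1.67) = 40.92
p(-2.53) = -78.02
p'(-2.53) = 84.85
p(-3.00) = -124.88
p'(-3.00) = 115.29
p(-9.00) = -2810.30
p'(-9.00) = 903.33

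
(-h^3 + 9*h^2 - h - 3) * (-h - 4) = h^4 - 5*h^3 - 35*h^2 + 7*h + 12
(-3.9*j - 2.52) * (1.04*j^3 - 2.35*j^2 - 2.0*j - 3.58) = -4.056*j^4 + 6.5442*j^3 + 13.722*j^2 + 19.002*j + 9.0216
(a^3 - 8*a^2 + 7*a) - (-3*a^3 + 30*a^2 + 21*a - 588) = 4*a^3 - 38*a^2 - 14*a + 588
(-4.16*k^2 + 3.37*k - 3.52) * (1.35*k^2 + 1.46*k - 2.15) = -5.616*k^4 - 1.5241*k^3 + 9.1122*k^2 - 12.3847*k + 7.568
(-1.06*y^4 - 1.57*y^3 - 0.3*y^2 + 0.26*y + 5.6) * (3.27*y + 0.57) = -3.4662*y^5 - 5.7381*y^4 - 1.8759*y^3 + 0.6792*y^2 + 18.4602*y + 3.192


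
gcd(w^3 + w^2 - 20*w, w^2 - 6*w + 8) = w - 4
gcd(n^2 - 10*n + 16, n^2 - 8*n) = n - 8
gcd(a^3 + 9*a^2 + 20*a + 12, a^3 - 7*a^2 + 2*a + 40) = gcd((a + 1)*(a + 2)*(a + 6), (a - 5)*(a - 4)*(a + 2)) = a + 2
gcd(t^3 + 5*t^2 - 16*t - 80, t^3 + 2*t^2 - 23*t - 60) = t + 4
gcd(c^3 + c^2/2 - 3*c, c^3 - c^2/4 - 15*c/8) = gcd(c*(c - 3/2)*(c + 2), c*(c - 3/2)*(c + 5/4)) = c^2 - 3*c/2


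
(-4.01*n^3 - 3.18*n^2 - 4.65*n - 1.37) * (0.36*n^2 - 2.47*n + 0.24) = -1.4436*n^5 + 8.7599*n^4 + 5.2182*n^3 + 10.2291*n^2 + 2.2679*n - 0.3288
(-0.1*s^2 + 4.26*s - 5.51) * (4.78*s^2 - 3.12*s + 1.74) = -0.478*s^4 + 20.6748*s^3 - 39.803*s^2 + 24.6036*s - 9.5874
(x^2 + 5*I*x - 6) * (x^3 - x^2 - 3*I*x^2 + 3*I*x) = x^5 - x^4 + 2*I*x^4 + 9*x^3 - 2*I*x^3 - 9*x^2 + 18*I*x^2 - 18*I*x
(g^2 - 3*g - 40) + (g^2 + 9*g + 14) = 2*g^2 + 6*g - 26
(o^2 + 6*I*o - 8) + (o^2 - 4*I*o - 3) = 2*o^2 + 2*I*o - 11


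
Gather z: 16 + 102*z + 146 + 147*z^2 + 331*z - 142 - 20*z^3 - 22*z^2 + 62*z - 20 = -20*z^3 + 125*z^2 + 495*z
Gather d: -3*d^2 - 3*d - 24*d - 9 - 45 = -3*d^2 - 27*d - 54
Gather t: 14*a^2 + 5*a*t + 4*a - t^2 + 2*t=14*a^2 + 4*a - t^2 + t*(5*a + 2)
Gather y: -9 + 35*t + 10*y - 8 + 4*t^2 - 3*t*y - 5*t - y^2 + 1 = 4*t^2 + 30*t - y^2 + y*(10 - 3*t) - 16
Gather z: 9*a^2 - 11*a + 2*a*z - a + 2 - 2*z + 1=9*a^2 - 12*a + z*(2*a - 2) + 3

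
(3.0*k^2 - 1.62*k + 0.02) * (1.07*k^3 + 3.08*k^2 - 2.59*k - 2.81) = 3.21*k^5 + 7.5066*k^4 - 12.7382*k^3 - 4.1726*k^2 + 4.5004*k - 0.0562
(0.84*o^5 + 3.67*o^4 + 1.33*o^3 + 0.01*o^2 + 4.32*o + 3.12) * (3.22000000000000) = 2.7048*o^5 + 11.8174*o^4 + 4.2826*o^3 + 0.0322*o^2 + 13.9104*o + 10.0464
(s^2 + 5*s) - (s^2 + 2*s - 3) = 3*s + 3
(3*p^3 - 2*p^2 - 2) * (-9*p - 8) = -27*p^4 - 6*p^3 + 16*p^2 + 18*p + 16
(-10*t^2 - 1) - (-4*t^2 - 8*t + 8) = -6*t^2 + 8*t - 9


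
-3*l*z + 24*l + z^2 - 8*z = (-3*l + z)*(z - 8)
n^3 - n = n*(n - 1)*(n + 1)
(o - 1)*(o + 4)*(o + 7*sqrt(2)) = o^3 + 3*o^2 + 7*sqrt(2)*o^2 - 4*o + 21*sqrt(2)*o - 28*sqrt(2)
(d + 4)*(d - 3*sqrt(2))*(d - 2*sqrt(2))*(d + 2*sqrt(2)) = d^4 - 3*sqrt(2)*d^3 + 4*d^3 - 12*sqrt(2)*d^2 - 8*d^2 - 32*d + 24*sqrt(2)*d + 96*sqrt(2)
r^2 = r^2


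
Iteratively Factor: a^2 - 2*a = (a - 2)*(a)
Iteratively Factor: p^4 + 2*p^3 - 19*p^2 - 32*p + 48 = (p + 4)*(p^3 - 2*p^2 - 11*p + 12) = (p - 4)*(p + 4)*(p^2 + 2*p - 3) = (p - 4)*(p + 3)*(p + 4)*(p - 1)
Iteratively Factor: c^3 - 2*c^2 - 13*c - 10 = (c - 5)*(c^2 + 3*c + 2) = (c - 5)*(c + 2)*(c + 1)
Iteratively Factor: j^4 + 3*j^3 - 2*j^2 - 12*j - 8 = (j - 2)*(j^3 + 5*j^2 + 8*j + 4) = (j - 2)*(j + 2)*(j^2 + 3*j + 2) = (j - 2)*(j + 1)*(j + 2)*(j + 2)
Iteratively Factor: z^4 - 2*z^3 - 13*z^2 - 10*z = (z + 1)*(z^3 - 3*z^2 - 10*z) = (z + 1)*(z + 2)*(z^2 - 5*z) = z*(z + 1)*(z + 2)*(z - 5)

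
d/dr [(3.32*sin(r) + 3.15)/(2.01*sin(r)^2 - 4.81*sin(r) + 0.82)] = (-6.6732*sin(r)^2 - 12.663*sin(r) + 17.8739)*cos(r)/(4.0401*sin(r)^4 - 19.3362*sin(r)^3 + 26.4325*sin(r)^2 - 7.8884*sin(r) + 0.6724)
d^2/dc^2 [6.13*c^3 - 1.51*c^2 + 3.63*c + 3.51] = 36.78*c - 3.02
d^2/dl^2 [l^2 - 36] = 2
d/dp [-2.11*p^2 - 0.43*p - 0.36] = -4.22*p - 0.43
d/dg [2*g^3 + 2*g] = 6*g^2 + 2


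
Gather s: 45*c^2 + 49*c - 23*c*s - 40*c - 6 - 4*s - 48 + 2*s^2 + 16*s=45*c^2 + 9*c + 2*s^2 + s*(12 - 23*c) - 54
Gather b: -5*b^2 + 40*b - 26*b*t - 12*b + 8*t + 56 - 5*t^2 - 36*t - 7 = -5*b^2 + b*(28 - 26*t) - 5*t^2 - 28*t + 49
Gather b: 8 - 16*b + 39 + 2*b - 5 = 42 - 14*b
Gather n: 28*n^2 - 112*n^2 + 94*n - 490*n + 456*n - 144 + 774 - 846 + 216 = -84*n^2 + 60*n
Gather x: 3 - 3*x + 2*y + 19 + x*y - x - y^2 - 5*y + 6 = x*(y - 4) - y^2 - 3*y + 28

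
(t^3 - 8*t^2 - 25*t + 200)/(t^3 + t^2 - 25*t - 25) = (t - 8)/(t + 1)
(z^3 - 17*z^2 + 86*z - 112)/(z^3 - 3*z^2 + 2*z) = (z^2 - 15*z + 56)/(z*(z - 1))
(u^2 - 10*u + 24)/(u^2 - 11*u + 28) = (u - 6)/(u - 7)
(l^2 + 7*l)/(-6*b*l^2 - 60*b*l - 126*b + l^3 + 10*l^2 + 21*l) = -l/(6*b*l + 18*b - l^2 - 3*l)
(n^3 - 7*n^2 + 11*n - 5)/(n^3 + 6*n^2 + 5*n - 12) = (n^2 - 6*n + 5)/(n^2 + 7*n + 12)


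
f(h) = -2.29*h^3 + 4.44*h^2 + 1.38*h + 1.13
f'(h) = -6.87*h^2 + 8.88*h + 1.38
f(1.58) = 5.36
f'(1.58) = -1.74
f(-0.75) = 3.56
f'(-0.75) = -9.14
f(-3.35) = 132.43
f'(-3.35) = -105.47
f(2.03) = 3.07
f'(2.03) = -8.90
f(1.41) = 5.48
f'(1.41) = 0.24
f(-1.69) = 22.53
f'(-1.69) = -33.25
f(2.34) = -0.67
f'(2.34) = -15.46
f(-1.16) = 9.08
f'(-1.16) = -18.17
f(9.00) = -1296.22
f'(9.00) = -475.17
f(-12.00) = 4581.05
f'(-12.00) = -1094.46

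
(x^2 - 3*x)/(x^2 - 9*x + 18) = x/(x - 6)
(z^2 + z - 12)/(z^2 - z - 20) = (z - 3)/(z - 5)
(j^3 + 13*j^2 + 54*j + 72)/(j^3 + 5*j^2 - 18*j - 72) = (j + 4)/(j - 4)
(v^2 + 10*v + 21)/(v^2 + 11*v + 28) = (v + 3)/(v + 4)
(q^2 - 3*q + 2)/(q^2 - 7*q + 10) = (q - 1)/(q - 5)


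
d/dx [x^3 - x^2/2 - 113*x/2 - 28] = 3*x^2 - x - 113/2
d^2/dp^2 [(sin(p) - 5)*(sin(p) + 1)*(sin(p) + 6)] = -9*sin(p)^3 - 8*sin(p)^2 + 35*sin(p) + 4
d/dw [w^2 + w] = 2*w + 1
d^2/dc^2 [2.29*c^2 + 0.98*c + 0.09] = 4.58000000000000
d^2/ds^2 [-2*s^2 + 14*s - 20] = -4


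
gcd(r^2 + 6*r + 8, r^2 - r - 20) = r + 4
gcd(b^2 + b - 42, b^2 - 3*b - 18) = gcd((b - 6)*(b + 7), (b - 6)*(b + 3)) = b - 6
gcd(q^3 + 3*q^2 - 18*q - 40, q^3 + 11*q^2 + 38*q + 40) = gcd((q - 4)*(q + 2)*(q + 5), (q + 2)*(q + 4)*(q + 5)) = q^2 + 7*q + 10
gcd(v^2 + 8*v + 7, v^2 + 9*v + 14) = v + 7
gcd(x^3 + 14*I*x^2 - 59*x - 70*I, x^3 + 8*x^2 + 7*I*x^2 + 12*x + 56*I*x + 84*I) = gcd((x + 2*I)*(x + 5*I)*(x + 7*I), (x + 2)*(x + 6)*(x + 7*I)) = x + 7*I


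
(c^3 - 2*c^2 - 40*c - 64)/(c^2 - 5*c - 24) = (c^2 + 6*c + 8)/(c + 3)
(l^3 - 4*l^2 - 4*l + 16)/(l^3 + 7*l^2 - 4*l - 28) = (l - 4)/(l + 7)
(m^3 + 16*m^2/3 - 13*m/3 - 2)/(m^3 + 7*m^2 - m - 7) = (m^2 + 19*m/3 + 2)/(m^2 + 8*m + 7)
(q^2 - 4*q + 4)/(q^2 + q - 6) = (q - 2)/(q + 3)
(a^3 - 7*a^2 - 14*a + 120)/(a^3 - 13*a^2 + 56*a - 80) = (a^2 - 2*a - 24)/(a^2 - 8*a + 16)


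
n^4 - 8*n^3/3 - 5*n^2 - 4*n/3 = n*(n - 4)*(n + 1/3)*(n + 1)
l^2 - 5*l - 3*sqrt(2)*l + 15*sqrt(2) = (l - 5)*(l - 3*sqrt(2))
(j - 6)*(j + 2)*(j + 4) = j^3 - 28*j - 48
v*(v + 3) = v^2 + 3*v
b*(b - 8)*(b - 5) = b^3 - 13*b^2 + 40*b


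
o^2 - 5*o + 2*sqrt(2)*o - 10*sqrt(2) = (o - 5)*(o + 2*sqrt(2))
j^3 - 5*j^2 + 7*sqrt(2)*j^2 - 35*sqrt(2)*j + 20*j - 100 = (j - 5)*(j + 2*sqrt(2))*(j + 5*sqrt(2))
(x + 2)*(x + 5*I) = x^2 + 2*x + 5*I*x + 10*I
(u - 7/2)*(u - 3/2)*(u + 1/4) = u^3 - 19*u^2/4 + 4*u + 21/16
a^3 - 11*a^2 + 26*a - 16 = (a - 8)*(a - 2)*(a - 1)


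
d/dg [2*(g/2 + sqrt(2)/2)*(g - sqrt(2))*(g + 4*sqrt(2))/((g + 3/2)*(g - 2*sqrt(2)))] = 4*(g^4 - 4*sqrt(2)*g^3 + 3*g^3 - 14*g^2 - 3*sqrt(2)*g^2 - 48*g + 16*sqrt(2)*g - 32 + 18*sqrt(2))/(4*g^4 - 16*sqrt(2)*g^3 + 12*g^3 - 48*sqrt(2)*g^2 + 41*g^2 - 36*sqrt(2)*g + 96*g + 72)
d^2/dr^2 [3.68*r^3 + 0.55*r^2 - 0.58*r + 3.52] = 22.08*r + 1.1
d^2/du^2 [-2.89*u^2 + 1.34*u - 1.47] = -5.78000000000000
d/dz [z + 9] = 1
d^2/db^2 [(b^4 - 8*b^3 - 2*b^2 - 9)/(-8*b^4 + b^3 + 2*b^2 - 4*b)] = 12*(84*b^9 + 56*b^8 + 88*b^7 + 663*b^6 - 224*b^5 - 211*b^4 + 144*b^3 - 36*b + 24)/(b^3*(512*b^9 - 192*b^8 - 360*b^7 + 863*b^6 - 102*b^5 - 384*b^4 + 424*b^3 - 96*b + 64))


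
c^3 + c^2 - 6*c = c*(c - 2)*(c + 3)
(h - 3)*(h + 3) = h^2 - 9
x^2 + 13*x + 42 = (x + 6)*(x + 7)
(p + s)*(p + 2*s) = p^2 + 3*p*s + 2*s^2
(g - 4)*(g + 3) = g^2 - g - 12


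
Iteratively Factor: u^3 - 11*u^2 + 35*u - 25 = (u - 5)*(u^2 - 6*u + 5) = (u - 5)^2*(u - 1)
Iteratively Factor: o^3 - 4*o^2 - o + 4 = (o - 1)*(o^2 - 3*o - 4) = (o - 1)*(o + 1)*(o - 4)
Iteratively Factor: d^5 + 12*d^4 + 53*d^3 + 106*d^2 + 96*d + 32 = (d + 1)*(d^4 + 11*d^3 + 42*d^2 + 64*d + 32) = (d + 1)*(d + 4)*(d^3 + 7*d^2 + 14*d + 8) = (d + 1)*(d + 2)*(d + 4)*(d^2 + 5*d + 4) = (d + 1)*(d + 2)*(d + 4)^2*(d + 1)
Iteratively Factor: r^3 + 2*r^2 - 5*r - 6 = (r - 2)*(r^2 + 4*r + 3) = (r - 2)*(r + 1)*(r + 3)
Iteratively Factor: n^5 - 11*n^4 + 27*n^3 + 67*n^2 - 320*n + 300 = (n - 2)*(n^4 - 9*n^3 + 9*n^2 + 85*n - 150) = (n - 5)*(n - 2)*(n^3 - 4*n^2 - 11*n + 30) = (n - 5)*(n - 2)*(n + 3)*(n^2 - 7*n + 10) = (n - 5)^2*(n - 2)*(n + 3)*(n - 2)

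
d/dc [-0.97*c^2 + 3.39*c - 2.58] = 3.39 - 1.94*c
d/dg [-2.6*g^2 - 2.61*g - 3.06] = -5.2*g - 2.61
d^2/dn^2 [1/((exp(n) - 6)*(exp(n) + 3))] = (4*exp(3*n) - 9*exp(2*n) + 81*exp(n) - 54)*exp(n)/(exp(6*n) - 9*exp(5*n) - 27*exp(4*n) + 297*exp(3*n) + 486*exp(2*n) - 2916*exp(n) - 5832)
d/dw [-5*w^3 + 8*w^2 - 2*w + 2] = -15*w^2 + 16*w - 2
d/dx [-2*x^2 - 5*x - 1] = -4*x - 5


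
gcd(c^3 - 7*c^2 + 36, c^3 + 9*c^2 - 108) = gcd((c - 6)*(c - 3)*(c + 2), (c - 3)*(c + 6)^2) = c - 3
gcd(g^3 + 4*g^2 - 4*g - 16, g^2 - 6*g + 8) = g - 2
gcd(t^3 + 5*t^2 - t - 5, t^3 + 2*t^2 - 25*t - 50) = t + 5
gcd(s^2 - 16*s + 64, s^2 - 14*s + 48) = s - 8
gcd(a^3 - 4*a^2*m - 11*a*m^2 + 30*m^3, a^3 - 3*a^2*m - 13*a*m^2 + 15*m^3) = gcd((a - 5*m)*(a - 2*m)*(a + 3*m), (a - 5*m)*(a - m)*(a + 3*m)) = a^2 - 2*a*m - 15*m^2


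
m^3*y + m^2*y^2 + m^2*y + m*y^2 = m*(m + y)*(m*y + y)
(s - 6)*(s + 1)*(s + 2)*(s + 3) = s^4 - 25*s^2 - 60*s - 36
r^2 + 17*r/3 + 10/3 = (r + 2/3)*(r + 5)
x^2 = x^2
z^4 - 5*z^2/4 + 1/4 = (z - 1)*(z - 1/2)*(z + 1/2)*(z + 1)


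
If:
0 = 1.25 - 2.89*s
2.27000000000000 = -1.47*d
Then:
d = -1.54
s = 0.43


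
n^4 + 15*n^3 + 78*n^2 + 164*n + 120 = (n + 2)^2*(n + 5)*(n + 6)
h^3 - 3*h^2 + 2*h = h*(h - 2)*(h - 1)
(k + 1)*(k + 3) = k^2 + 4*k + 3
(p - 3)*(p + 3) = p^2 - 9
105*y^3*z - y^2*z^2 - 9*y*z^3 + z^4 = z*(-7*y + z)*(-5*y + z)*(3*y + z)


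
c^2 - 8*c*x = c*(c - 8*x)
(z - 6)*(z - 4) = z^2 - 10*z + 24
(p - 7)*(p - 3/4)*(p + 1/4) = p^3 - 15*p^2/2 + 53*p/16 + 21/16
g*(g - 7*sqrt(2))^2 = g^3 - 14*sqrt(2)*g^2 + 98*g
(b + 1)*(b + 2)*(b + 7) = b^3 + 10*b^2 + 23*b + 14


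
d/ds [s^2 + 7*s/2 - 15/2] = 2*s + 7/2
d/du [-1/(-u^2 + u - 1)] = (1 - 2*u)/(u^2 - u + 1)^2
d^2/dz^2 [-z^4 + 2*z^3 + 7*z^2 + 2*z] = -12*z^2 + 12*z + 14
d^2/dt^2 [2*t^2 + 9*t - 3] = 4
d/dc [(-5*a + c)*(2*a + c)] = -3*a + 2*c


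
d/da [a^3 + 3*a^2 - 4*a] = 3*a^2 + 6*a - 4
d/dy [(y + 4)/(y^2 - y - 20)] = -1/(y^2 - 10*y + 25)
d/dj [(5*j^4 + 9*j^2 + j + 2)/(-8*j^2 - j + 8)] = (-80*j^5 - 15*j^4 + 160*j^3 - j^2 + 176*j + 10)/(64*j^4 + 16*j^3 - 127*j^2 - 16*j + 64)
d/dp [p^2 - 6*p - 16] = 2*p - 6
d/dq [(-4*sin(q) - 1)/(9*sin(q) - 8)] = 41*cos(q)/(9*sin(q) - 8)^2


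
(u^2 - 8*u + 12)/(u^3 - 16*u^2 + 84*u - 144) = (u - 2)/(u^2 - 10*u + 24)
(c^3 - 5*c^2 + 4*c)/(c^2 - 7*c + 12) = c*(c - 1)/(c - 3)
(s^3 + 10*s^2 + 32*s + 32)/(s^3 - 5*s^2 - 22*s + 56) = (s^2 + 6*s + 8)/(s^2 - 9*s + 14)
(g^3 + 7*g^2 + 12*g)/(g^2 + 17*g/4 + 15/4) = 4*g*(g + 4)/(4*g + 5)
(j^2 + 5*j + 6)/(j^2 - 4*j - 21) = (j + 2)/(j - 7)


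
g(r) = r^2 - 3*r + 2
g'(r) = 2*r - 3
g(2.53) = 0.81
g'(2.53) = 2.06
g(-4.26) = 32.93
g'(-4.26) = -11.52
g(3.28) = 2.92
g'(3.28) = 3.56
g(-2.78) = 18.07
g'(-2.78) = -8.56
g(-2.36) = 14.65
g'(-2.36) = -7.72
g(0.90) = 0.11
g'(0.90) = -1.20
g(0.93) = 0.07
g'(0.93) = -1.14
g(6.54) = 25.15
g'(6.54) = 10.08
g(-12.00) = 182.00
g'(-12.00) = -27.00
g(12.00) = 110.00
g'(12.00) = 21.00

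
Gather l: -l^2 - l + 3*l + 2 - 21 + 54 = -l^2 + 2*l + 35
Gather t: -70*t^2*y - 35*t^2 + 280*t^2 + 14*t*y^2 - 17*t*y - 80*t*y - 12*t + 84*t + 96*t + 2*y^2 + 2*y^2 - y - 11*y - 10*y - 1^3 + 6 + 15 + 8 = t^2*(245 - 70*y) + t*(14*y^2 - 97*y + 168) + 4*y^2 - 22*y + 28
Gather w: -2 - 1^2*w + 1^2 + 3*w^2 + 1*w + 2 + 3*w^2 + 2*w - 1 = 6*w^2 + 2*w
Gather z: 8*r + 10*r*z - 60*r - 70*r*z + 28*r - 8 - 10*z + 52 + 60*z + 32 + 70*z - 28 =-24*r + z*(120 - 60*r) + 48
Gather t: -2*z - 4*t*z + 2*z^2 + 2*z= -4*t*z + 2*z^2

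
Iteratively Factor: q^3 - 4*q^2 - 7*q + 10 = (q - 1)*(q^2 - 3*q - 10) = (q - 1)*(q + 2)*(q - 5)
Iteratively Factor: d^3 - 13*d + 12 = (d - 1)*(d^2 + d - 12) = (d - 3)*(d - 1)*(d + 4)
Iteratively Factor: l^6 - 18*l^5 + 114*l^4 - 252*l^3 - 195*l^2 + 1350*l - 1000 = (l - 5)*(l^5 - 13*l^4 + 49*l^3 - 7*l^2 - 230*l + 200) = (l - 5)*(l + 2)*(l^4 - 15*l^3 + 79*l^2 - 165*l + 100) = (l - 5)*(l - 4)*(l + 2)*(l^3 - 11*l^2 + 35*l - 25) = (l - 5)*(l - 4)*(l - 1)*(l + 2)*(l^2 - 10*l + 25) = (l - 5)^2*(l - 4)*(l - 1)*(l + 2)*(l - 5)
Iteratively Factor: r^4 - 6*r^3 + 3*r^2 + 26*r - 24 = (r - 3)*(r^3 - 3*r^2 - 6*r + 8) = (r - 3)*(r + 2)*(r^2 - 5*r + 4) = (r - 4)*(r - 3)*(r + 2)*(r - 1)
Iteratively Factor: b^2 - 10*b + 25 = (b - 5)*(b - 5)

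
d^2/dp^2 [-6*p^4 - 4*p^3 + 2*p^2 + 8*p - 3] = -72*p^2 - 24*p + 4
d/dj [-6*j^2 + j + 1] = 1 - 12*j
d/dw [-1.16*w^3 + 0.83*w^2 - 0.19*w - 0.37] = -3.48*w^2 + 1.66*w - 0.19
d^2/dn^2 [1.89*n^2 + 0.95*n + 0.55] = 3.78000000000000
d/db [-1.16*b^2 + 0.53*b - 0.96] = 0.53 - 2.32*b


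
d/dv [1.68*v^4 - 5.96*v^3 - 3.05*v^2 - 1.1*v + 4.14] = 6.72*v^3 - 17.88*v^2 - 6.1*v - 1.1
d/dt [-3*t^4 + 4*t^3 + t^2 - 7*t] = -12*t^3 + 12*t^2 + 2*t - 7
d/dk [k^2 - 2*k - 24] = 2*k - 2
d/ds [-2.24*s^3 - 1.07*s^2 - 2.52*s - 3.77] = -6.72*s^2 - 2.14*s - 2.52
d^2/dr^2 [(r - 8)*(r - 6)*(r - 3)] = 6*r - 34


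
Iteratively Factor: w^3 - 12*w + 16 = (w - 2)*(w^2 + 2*w - 8) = (w - 2)*(w + 4)*(w - 2)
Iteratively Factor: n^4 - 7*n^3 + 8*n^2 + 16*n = (n - 4)*(n^3 - 3*n^2 - 4*n) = (n - 4)^2*(n^2 + n) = (n - 4)^2*(n + 1)*(n)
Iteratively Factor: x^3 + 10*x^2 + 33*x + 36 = (x + 3)*(x^2 + 7*x + 12) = (x + 3)^2*(x + 4)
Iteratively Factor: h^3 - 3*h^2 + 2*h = (h)*(h^2 - 3*h + 2) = h*(h - 2)*(h - 1)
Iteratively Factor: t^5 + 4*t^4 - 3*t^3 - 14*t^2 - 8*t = (t + 1)*(t^4 + 3*t^3 - 6*t^2 - 8*t) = (t - 2)*(t + 1)*(t^3 + 5*t^2 + 4*t) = (t - 2)*(t + 1)*(t + 4)*(t^2 + t) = (t - 2)*(t + 1)^2*(t + 4)*(t)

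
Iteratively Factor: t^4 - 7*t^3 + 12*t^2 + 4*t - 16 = (t + 1)*(t^3 - 8*t^2 + 20*t - 16) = (t - 2)*(t + 1)*(t^2 - 6*t + 8) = (t - 4)*(t - 2)*(t + 1)*(t - 2)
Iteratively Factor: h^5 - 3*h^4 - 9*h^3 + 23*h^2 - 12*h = (h + 3)*(h^4 - 6*h^3 + 9*h^2 - 4*h) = (h - 4)*(h + 3)*(h^3 - 2*h^2 + h) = (h - 4)*(h - 1)*(h + 3)*(h^2 - h) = (h - 4)*(h - 1)^2*(h + 3)*(h)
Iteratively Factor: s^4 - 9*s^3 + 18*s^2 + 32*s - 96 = (s + 2)*(s^3 - 11*s^2 + 40*s - 48) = (s - 3)*(s + 2)*(s^2 - 8*s + 16) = (s - 4)*(s - 3)*(s + 2)*(s - 4)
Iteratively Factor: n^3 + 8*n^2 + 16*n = (n + 4)*(n^2 + 4*n) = (n + 4)^2*(n)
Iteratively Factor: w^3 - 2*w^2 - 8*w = (w)*(w^2 - 2*w - 8) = w*(w + 2)*(w - 4)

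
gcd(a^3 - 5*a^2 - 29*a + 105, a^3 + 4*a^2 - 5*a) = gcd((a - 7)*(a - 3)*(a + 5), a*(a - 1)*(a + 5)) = a + 5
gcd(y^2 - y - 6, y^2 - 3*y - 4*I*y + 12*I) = y - 3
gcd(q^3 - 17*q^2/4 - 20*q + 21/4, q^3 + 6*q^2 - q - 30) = q + 3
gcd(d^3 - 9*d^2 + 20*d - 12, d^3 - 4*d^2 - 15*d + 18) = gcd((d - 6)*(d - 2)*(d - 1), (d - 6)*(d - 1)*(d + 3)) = d^2 - 7*d + 6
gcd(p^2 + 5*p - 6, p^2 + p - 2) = p - 1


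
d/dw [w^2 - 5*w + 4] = 2*w - 5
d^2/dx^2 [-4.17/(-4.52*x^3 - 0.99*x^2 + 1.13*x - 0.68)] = (-(113.0904*x + 8.2566)*(4.52*x^3 + 0.99*x^2 - 1.13*x + 0.68) + 4.17*(13.56*x^2 + 1.98*x - 1.13)*(27.12*x^2 + 3.96*x - 2.26))/(4.52*x^3 + 0.99*x^2 - 1.13*x + 0.68)^3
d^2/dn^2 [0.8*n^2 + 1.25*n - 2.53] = 1.60000000000000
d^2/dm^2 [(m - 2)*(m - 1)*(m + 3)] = 6*m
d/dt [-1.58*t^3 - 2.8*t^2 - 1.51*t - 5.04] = -4.74*t^2 - 5.6*t - 1.51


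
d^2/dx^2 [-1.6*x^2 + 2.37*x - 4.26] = -3.20000000000000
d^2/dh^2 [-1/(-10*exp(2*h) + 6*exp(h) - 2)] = ((3 - 20*exp(h))*(5*exp(2*h) - 3*exp(h) + 1)/2 + (10*exp(h) - 3)^2*exp(h))*exp(h)/(5*exp(2*h) - 3*exp(h) + 1)^3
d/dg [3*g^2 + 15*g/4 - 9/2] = 6*g + 15/4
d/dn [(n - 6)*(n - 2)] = 2*n - 8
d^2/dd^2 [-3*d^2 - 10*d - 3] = -6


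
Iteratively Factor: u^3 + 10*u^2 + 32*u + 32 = (u + 4)*(u^2 + 6*u + 8) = (u + 4)^2*(u + 2)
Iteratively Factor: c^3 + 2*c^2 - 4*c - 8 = (c - 2)*(c^2 + 4*c + 4) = (c - 2)*(c + 2)*(c + 2)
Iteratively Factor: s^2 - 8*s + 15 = (s - 3)*(s - 5)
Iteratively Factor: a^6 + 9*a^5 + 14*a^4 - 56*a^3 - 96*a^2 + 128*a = (a + 4)*(a^5 + 5*a^4 - 6*a^3 - 32*a^2 + 32*a) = a*(a + 4)*(a^4 + 5*a^3 - 6*a^2 - 32*a + 32) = a*(a + 4)^2*(a^3 + a^2 - 10*a + 8) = a*(a + 4)^3*(a^2 - 3*a + 2) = a*(a - 2)*(a + 4)^3*(a - 1)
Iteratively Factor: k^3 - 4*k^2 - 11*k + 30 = (k - 5)*(k^2 + k - 6) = (k - 5)*(k - 2)*(k + 3)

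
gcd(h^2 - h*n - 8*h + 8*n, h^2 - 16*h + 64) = h - 8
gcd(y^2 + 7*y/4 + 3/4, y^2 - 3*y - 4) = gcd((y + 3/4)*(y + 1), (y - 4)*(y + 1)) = y + 1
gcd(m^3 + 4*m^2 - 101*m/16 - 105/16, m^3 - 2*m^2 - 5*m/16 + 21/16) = m^2 - m - 21/16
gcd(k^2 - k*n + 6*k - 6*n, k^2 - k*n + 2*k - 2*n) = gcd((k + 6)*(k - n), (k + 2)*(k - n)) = k - n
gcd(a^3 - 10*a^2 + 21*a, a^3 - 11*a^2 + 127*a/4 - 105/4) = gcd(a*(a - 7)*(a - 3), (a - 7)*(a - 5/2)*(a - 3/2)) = a - 7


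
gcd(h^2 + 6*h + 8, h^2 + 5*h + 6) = h + 2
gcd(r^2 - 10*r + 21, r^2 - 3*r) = r - 3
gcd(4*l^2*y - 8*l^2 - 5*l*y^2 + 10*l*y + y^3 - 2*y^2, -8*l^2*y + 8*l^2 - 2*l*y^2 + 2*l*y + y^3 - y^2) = -4*l + y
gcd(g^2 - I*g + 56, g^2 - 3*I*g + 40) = g - 8*I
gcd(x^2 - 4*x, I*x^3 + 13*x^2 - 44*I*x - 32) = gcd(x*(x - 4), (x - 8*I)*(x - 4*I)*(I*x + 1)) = 1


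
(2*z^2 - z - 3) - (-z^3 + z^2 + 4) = z^3 + z^2 - z - 7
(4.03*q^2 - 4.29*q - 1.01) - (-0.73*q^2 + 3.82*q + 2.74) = 4.76*q^2 - 8.11*q - 3.75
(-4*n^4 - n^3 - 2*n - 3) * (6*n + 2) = -24*n^5 - 14*n^4 - 2*n^3 - 12*n^2 - 22*n - 6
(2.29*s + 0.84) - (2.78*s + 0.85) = -0.49*s - 0.01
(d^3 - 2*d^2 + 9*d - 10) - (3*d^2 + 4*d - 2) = d^3 - 5*d^2 + 5*d - 8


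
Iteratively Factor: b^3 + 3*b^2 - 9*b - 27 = (b + 3)*(b^2 - 9) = (b - 3)*(b + 3)*(b + 3)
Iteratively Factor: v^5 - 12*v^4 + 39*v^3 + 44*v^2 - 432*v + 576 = (v - 3)*(v^4 - 9*v^3 + 12*v^2 + 80*v - 192) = (v - 3)*(v + 3)*(v^3 - 12*v^2 + 48*v - 64) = (v - 4)*(v - 3)*(v + 3)*(v^2 - 8*v + 16) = (v - 4)^2*(v - 3)*(v + 3)*(v - 4)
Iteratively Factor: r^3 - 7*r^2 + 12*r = (r)*(r^2 - 7*r + 12) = r*(r - 3)*(r - 4)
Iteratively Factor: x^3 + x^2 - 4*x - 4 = (x - 2)*(x^2 + 3*x + 2) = (x - 2)*(x + 2)*(x + 1)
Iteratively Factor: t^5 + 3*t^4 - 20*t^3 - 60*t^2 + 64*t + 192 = (t - 2)*(t^4 + 5*t^3 - 10*t^2 - 80*t - 96) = (t - 2)*(t + 2)*(t^3 + 3*t^2 - 16*t - 48) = (t - 2)*(t + 2)*(t + 3)*(t^2 - 16) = (t - 4)*(t - 2)*(t + 2)*(t + 3)*(t + 4)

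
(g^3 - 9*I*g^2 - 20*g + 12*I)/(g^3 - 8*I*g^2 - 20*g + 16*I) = (g^2 - 7*I*g - 6)/(g^2 - 6*I*g - 8)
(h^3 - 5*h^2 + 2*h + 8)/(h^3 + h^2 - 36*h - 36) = (h^2 - 6*h + 8)/(h^2 - 36)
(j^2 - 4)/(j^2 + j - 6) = (j + 2)/(j + 3)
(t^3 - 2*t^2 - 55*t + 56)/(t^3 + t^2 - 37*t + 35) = (t - 8)/(t - 5)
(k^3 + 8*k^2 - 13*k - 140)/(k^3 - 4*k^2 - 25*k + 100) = (k + 7)/(k - 5)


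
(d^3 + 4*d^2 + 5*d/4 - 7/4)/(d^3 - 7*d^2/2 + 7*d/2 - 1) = (2*d^2 + 9*d + 7)/(2*(d^2 - 3*d + 2))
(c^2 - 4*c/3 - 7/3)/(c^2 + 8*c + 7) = (c - 7/3)/(c + 7)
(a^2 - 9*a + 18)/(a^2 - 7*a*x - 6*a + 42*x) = (3 - a)/(-a + 7*x)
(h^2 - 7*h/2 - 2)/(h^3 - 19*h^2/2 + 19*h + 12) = 1/(h - 6)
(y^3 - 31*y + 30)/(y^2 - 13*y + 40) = (y^2 + 5*y - 6)/(y - 8)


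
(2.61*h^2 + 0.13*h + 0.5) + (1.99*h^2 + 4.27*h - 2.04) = 4.6*h^2 + 4.4*h - 1.54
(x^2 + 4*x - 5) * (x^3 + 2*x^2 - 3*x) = x^5 + 6*x^4 - 22*x^2 + 15*x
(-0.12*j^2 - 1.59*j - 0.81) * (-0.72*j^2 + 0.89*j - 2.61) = 0.0864*j^4 + 1.038*j^3 - 0.5187*j^2 + 3.429*j + 2.1141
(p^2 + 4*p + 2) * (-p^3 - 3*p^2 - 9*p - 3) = -p^5 - 7*p^4 - 23*p^3 - 45*p^2 - 30*p - 6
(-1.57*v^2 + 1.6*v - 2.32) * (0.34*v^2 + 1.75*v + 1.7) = -0.5338*v^4 - 2.2035*v^3 - 0.6578*v^2 - 1.34*v - 3.944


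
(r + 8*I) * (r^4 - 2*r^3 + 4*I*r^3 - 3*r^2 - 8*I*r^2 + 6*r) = r^5 - 2*r^4 + 12*I*r^4 - 35*r^3 - 24*I*r^3 + 70*r^2 - 24*I*r^2 + 48*I*r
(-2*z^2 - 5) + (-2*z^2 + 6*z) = -4*z^2 + 6*z - 5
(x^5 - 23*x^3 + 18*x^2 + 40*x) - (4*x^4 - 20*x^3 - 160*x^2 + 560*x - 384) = x^5 - 4*x^4 - 3*x^3 + 178*x^2 - 520*x + 384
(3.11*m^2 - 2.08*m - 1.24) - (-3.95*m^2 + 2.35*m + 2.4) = 7.06*m^2 - 4.43*m - 3.64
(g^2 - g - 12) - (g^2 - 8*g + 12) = 7*g - 24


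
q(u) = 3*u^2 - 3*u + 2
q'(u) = 6*u - 3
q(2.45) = 12.66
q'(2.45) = 11.70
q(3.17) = 22.64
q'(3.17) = 16.02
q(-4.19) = 67.24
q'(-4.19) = -28.14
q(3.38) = 26.13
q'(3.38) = 17.28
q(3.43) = 27.00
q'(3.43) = 17.58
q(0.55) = 1.26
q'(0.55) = 0.30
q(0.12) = 1.68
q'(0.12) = -2.28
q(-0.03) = 2.09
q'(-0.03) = -3.18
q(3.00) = 20.00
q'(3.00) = 15.00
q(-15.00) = 722.00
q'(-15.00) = -93.00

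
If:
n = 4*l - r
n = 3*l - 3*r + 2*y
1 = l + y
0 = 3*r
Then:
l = 2/3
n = 8/3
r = 0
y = 1/3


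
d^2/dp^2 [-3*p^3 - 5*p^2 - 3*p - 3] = -18*p - 10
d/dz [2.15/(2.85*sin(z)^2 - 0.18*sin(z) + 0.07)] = (0.387 - 12.255*sin(z))*cos(z)/(2.85*sin(z)^2 - 0.18*sin(z) + 0.07)^2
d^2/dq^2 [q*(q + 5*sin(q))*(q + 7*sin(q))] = -12*q^2*sin(q) + 48*q*cos(q) + 70*q*cos(2*q) + 6*q + 24*sin(q) + 70*sin(2*q)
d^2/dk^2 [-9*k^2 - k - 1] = -18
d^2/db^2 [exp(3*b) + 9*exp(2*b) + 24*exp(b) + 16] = (9*exp(2*b) + 36*exp(b) + 24)*exp(b)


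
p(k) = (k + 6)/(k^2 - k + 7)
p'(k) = (1 - 2*k)*(k + 6)/(k^2 - k + 7)^2 + 1/(k^2 - k + 7)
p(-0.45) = 0.73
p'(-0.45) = 0.31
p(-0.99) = 0.56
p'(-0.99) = 0.30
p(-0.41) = 0.74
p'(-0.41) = 0.31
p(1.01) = 1.00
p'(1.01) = -0.00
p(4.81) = 0.43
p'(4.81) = -0.11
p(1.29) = 0.99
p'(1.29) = -0.08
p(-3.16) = 0.14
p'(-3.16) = 0.10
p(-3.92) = 0.08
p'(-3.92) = 0.06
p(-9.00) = -0.03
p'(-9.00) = 0.00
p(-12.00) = -0.04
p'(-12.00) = 0.00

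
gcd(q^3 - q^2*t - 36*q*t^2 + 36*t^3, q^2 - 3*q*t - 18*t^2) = q - 6*t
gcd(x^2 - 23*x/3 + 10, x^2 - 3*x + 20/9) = x - 5/3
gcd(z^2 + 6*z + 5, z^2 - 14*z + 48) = 1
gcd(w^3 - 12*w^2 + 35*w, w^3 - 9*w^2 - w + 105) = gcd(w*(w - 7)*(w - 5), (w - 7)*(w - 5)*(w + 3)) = w^2 - 12*w + 35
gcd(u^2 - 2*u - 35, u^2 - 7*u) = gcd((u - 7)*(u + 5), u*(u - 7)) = u - 7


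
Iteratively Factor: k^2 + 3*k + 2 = (k + 2)*(k + 1)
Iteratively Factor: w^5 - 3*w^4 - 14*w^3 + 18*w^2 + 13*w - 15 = (w - 1)*(w^4 - 2*w^3 - 16*w^2 + 2*w + 15) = (w - 5)*(w - 1)*(w^3 + 3*w^2 - w - 3) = (w - 5)*(w - 1)*(w + 3)*(w^2 - 1) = (w - 5)*(w - 1)^2*(w + 3)*(w + 1)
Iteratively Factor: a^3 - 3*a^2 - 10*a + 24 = (a + 3)*(a^2 - 6*a + 8) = (a - 2)*(a + 3)*(a - 4)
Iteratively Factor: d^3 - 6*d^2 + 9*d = (d - 3)*(d^2 - 3*d) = (d - 3)^2*(d)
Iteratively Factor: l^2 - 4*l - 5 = (l - 5)*(l + 1)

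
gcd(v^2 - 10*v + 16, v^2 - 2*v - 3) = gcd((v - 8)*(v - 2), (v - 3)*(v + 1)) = 1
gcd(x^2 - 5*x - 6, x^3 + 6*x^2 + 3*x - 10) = 1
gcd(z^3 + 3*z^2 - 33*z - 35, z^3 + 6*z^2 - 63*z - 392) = z + 7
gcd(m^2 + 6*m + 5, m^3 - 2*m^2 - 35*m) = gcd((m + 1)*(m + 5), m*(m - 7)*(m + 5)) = m + 5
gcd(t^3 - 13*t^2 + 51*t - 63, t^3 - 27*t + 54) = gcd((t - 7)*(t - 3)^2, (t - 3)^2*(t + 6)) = t^2 - 6*t + 9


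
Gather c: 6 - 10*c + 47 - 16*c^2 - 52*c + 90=-16*c^2 - 62*c + 143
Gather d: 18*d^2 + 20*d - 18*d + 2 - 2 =18*d^2 + 2*d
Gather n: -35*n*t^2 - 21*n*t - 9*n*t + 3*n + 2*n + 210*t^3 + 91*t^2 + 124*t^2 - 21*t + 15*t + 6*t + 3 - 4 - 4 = n*(-35*t^2 - 30*t + 5) + 210*t^3 + 215*t^2 - 5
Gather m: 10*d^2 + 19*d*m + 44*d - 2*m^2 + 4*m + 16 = 10*d^2 + 44*d - 2*m^2 + m*(19*d + 4) + 16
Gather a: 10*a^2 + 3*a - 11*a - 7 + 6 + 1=10*a^2 - 8*a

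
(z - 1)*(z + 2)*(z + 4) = z^3 + 5*z^2 + 2*z - 8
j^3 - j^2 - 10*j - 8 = (j - 4)*(j + 1)*(j + 2)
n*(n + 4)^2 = n^3 + 8*n^2 + 16*n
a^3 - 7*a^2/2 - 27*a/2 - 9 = (a - 6)*(a + 1)*(a + 3/2)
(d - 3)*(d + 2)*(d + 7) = d^3 + 6*d^2 - 13*d - 42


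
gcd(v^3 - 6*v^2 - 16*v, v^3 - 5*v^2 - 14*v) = v^2 + 2*v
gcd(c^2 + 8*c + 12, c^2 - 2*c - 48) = c + 6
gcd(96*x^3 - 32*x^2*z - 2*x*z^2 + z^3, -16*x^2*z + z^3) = 4*x - z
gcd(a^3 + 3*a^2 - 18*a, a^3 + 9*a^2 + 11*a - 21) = 1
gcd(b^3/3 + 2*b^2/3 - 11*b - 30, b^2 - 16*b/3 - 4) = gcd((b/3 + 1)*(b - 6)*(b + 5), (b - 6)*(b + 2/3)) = b - 6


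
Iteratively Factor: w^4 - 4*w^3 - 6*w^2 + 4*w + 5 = (w + 1)*(w^3 - 5*w^2 - w + 5) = (w + 1)^2*(w^2 - 6*w + 5) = (w - 1)*(w + 1)^2*(w - 5)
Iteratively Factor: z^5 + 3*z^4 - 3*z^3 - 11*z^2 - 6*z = (z)*(z^4 + 3*z^3 - 3*z^2 - 11*z - 6) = z*(z + 1)*(z^3 + 2*z^2 - 5*z - 6) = z*(z + 1)*(z + 3)*(z^2 - z - 2) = z*(z - 2)*(z + 1)*(z + 3)*(z + 1)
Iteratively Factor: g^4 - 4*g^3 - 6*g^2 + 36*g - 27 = (g - 3)*(g^3 - g^2 - 9*g + 9) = (g - 3)*(g + 3)*(g^2 - 4*g + 3) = (g - 3)^2*(g + 3)*(g - 1)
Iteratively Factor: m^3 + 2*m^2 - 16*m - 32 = (m - 4)*(m^2 + 6*m + 8) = (m - 4)*(m + 4)*(m + 2)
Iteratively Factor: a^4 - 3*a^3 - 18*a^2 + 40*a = (a)*(a^3 - 3*a^2 - 18*a + 40) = a*(a + 4)*(a^2 - 7*a + 10) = a*(a - 5)*(a + 4)*(a - 2)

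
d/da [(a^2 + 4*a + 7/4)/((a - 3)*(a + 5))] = (-4*a^2 - 67*a - 127)/(2*(a^4 + 4*a^3 - 26*a^2 - 60*a + 225))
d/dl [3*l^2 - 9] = 6*l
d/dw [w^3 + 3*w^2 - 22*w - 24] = 3*w^2 + 6*w - 22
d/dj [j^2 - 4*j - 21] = 2*j - 4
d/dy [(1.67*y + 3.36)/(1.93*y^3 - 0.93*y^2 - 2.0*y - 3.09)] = (-6.4462*y^3 - 17.9013*y^2 + 6.2496*y + 1.5597)/(3.7249*y^6 - 3.5898*y^5 - 6.8551*y^4 - 8.2074*y^3 + 9.7474*y^2 + 12.36*y + 9.5481)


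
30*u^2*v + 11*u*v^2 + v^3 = v*(5*u + v)*(6*u + v)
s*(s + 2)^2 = s^3 + 4*s^2 + 4*s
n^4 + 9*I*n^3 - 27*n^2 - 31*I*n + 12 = (n + I)^2*(n + 3*I)*(n + 4*I)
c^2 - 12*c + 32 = (c - 8)*(c - 4)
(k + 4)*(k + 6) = k^2 + 10*k + 24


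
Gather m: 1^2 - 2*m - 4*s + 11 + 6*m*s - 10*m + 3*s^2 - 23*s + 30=m*(6*s - 12) + 3*s^2 - 27*s + 42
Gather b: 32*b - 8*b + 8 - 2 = 24*b + 6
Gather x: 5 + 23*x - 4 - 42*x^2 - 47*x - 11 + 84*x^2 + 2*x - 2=42*x^2 - 22*x - 12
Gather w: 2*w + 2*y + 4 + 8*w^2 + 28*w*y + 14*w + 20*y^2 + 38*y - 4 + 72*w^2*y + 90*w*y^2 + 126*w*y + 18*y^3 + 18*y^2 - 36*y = w^2*(72*y + 8) + w*(90*y^2 + 154*y + 16) + 18*y^3 + 38*y^2 + 4*y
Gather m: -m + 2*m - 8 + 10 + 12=m + 14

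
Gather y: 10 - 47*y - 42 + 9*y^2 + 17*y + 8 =9*y^2 - 30*y - 24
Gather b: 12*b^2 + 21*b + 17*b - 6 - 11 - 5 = 12*b^2 + 38*b - 22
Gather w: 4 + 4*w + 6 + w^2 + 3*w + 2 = w^2 + 7*w + 12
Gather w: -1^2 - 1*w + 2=1 - w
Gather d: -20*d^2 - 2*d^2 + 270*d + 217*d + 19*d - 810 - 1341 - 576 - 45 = -22*d^2 + 506*d - 2772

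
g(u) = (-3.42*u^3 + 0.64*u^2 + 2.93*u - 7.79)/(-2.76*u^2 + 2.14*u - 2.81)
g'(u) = (5.52*u - 2.14)*(-3.42*u^3 + 0.64*u^2 + 2.93*u - 7.79)/(-2.76*u^2 + 2.14*u - 2.81)^2 + (-10.26*u^2 + 1.28*u + 2.93)/(-2.76*u^2 + 2.14*u - 2.81)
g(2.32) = 3.17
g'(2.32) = 1.22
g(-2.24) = -1.27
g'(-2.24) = 1.54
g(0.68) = 2.50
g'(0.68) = -1.17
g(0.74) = 2.43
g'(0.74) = -1.09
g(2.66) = 3.59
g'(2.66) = 1.27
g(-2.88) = -2.22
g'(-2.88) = 1.44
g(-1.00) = 0.86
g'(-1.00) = 1.97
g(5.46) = 7.21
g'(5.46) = 1.28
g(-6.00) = -6.40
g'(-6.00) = 1.29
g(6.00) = 7.90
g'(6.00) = 1.28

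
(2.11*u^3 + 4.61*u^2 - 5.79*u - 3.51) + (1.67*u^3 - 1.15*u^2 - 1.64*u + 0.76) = 3.78*u^3 + 3.46*u^2 - 7.43*u - 2.75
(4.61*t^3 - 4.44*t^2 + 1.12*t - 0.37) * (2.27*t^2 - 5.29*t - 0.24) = 10.4647*t^5 - 34.4657*t^4 + 24.9236*t^3 - 5.6991*t^2 + 1.6885*t + 0.0888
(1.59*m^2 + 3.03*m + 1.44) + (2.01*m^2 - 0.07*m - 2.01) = 3.6*m^2 + 2.96*m - 0.57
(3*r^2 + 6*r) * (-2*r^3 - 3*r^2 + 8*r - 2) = -6*r^5 - 21*r^4 + 6*r^3 + 42*r^2 - 12*r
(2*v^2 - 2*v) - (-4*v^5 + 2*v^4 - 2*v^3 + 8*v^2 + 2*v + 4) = 4*v^5 - 2*v^4 + 2*v^3 - 6*v^2 - 4*v - 4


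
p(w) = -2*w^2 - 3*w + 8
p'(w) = -4*w - 3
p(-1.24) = 8.64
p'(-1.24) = 1.96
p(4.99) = -56.77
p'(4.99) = -22.96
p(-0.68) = 9.12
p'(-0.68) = -0.28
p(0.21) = 7.28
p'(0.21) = -3.84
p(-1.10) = 8.88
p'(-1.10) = 1.40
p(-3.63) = -7.46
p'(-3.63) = 11.52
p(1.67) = -2.59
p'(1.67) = -9.68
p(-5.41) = -34.31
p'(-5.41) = 18.64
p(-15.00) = -397.00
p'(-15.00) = 57.00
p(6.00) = -82.00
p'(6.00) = -27.00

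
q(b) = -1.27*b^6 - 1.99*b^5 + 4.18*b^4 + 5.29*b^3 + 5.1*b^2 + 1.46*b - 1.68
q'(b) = -7.62*b^5 - 9.95*b^4 + 16.72*b^3 + 15.87*b^2 + 10.2*b + 1.46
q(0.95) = 9.78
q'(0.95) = 25.81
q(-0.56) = -1.35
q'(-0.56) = -2.77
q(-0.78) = -0.39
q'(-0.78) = -6.26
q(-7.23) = -132407.91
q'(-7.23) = 117788.42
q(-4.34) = -4284.09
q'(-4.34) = 7092.10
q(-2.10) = 22.40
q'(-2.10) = 12.88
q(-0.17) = -1.80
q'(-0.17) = 0.10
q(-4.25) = -3682.88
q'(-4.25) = 6280.75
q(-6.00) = -39331.08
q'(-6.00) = 43257.98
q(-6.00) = -39331.08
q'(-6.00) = 43257.98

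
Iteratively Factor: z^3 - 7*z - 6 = (z + 1)*(z^2 - z - 6) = (z + 1)*(z + 2)*(z - 3)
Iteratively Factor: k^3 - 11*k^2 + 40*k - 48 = (k - 4)*(k^2 - 7*k + 12) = (k - 4)^2*(k - 3)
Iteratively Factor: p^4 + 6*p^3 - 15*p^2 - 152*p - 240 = (p + 3)*(p^3 + 3*p^2 - 24*p - 80) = (p + 3)*(p + 4)*(p^2 - p - 20) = (p - 5)*(p + 3)*(p + 4)*(p + 4)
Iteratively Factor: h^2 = (h)*(h)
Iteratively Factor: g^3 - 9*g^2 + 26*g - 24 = (g - 3)*(g^2 - 6*g + 8) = (g - 3)*(g - 2)*(g - 4)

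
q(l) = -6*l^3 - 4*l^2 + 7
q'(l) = -18*l^2 - 8*l = 2*l*(-9*l - 4)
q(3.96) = -428.32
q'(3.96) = -313.95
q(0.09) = 6.96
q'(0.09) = -0.87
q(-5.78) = 1031.97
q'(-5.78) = -555.11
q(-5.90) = 1100.03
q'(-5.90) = -579.38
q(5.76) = -1272.33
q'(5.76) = -643.28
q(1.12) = -6.45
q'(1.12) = -31.54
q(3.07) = -204.31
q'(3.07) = -194.21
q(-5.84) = 1065.64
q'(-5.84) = -567.18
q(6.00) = -1433.00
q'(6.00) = -696.00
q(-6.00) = 1159.00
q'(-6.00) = -600.00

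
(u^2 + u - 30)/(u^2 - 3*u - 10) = (u + 6)/(u + 2)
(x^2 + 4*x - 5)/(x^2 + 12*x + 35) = (x - 1)/(x + 7)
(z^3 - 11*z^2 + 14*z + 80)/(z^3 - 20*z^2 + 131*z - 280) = (z + 2)/(z - 7)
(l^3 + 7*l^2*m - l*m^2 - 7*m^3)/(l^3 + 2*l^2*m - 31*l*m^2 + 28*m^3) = (l + m)/(l - 4*m)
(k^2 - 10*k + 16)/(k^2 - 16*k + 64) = (k - 2)/(k - 8)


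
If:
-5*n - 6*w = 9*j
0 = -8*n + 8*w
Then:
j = -11*w/9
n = w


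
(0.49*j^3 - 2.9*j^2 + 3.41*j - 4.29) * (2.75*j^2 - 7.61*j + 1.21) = 1.3475*j^5 - 11.7039*j^4 + 32.0394*j^3 - 41.2566*j^2 + 36.773*j - 5.1909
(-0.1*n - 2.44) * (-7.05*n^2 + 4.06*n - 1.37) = 0.705*n^3 + 16.796*n^2 - 9.7694*n + 3.3428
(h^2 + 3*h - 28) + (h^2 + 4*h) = 2*h^2 + 7*h - 28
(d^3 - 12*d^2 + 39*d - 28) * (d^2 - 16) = d^5 - 12*d^4 + 23*d^3 + 164*d^2 - 624*d + 448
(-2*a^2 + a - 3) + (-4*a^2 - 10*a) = -6*a^2 - 9*a - 3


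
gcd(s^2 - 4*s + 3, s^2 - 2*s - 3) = s - 3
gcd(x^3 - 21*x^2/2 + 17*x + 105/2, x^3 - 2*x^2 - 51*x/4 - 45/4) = x^2 - 7*x/2 - 15/2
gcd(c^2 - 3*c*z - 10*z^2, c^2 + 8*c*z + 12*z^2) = c + 2*z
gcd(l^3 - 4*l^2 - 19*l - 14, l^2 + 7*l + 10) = l + 2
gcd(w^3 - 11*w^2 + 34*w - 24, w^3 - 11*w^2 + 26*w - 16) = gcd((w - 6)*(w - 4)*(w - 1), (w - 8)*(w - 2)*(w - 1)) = w - 1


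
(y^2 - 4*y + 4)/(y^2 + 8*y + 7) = (y^2 - 4*y + 4)/(y^2 + 8*y + 7)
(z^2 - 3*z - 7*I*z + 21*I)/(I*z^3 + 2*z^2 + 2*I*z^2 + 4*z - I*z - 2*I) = (-I*z^2 + z*(-7 + 3*I) + 21)/(z^3 + 2*z^2*(1 - I) - z*(1 + 4*I) - 2)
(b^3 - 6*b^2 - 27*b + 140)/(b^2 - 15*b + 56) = (b^2 + b - 20)/(b - 8)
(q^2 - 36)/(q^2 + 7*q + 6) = (q - 6)/(q + 1)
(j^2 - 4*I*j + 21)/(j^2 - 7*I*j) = (j + 3*I)/j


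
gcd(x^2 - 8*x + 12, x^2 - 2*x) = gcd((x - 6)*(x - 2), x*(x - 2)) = x - 2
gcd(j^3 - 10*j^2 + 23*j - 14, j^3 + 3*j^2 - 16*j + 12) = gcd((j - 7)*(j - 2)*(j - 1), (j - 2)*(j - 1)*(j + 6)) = j^2 - 3*j + 2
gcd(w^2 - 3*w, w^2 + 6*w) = w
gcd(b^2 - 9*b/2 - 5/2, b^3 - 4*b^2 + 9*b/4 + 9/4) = b + 1/2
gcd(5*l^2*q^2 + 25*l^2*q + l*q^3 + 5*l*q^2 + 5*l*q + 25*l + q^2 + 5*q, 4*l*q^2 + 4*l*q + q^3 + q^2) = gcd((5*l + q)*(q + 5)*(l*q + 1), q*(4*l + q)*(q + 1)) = 1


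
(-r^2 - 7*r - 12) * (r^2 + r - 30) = -r^4 - 8*r^3 + 11*r^2 + 198*r + 360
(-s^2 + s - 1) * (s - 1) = -s^3 + 2*s^2 - 2*s + 1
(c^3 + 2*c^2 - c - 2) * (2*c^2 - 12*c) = 2*c^5 - 8*c^4 - 26*c^3 + 8*c^2 + 24*c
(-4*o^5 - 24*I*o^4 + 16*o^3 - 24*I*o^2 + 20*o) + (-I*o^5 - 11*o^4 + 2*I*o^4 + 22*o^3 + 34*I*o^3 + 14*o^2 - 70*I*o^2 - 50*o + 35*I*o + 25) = -4*o^5 - I*o^5 - 11*o^4 - 22*I*o^4 + 38*o^3 + 34*I*o^3 + 14*o^2 - 94*I*o^2 - 30*o + 35*I*o + 25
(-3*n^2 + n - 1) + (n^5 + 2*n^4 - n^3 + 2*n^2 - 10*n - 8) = n^5 + 2*n^4 - n^3 - n^2 - 9*n - 9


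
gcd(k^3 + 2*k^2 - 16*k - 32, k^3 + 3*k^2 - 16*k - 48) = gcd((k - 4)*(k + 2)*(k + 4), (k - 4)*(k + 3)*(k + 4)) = k^2 - 16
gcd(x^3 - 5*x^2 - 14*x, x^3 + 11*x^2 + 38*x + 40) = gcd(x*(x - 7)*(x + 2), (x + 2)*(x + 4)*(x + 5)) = x + 2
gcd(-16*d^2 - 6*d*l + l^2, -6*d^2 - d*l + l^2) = 2*d + l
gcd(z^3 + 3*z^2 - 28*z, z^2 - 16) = z - 4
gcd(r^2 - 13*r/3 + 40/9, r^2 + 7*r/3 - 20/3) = r - 5/3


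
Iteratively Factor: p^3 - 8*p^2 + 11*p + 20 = (p - 4)*(p^2 - 4*p - 5) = (p - 4)*(p + 1)*(p - 5)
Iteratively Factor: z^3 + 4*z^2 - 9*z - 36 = (z - 3)*(z^2 + 7*z + 12) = (z - 3)*(z + 4)*(z + 3)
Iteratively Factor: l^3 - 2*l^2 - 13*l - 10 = (l - 5)*(l^2 + 3*l + 2) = (l - 5)*(l + 1)*(l + 2)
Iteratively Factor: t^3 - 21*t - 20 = (t + 4)*(t^2 - 4*t - 5) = (t - 5)*(t + 4)*(t + 1)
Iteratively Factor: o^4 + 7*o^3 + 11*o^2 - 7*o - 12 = (o + 1)*(o^3 + 6*o^2 + 5*o - 12) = (o - 1)*(o + 1)*(o^2 + 7*o + 12) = (o - 1)*(o + 1)*(o + 3)*(o + 4)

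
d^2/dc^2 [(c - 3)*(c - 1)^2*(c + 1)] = 12*c^2 - 24*c + 4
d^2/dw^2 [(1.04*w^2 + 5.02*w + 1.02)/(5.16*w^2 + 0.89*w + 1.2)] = (257.768832*w^3 + 124.310592*w^2 - 158.397552*w - 18.743316)/(137.388096*w^6 + 71.090352*w^5 + 108.113868*w^4 + 33.770249*w^3 + 25.14276*w^2 + 3.8448*w + 1.728)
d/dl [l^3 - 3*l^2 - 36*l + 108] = 3*l^2 - 6*l - 36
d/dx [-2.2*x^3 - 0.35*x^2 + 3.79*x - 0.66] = -6.6*x^2 - 0.7*x + 3.79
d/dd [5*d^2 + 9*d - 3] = 10*d + 9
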